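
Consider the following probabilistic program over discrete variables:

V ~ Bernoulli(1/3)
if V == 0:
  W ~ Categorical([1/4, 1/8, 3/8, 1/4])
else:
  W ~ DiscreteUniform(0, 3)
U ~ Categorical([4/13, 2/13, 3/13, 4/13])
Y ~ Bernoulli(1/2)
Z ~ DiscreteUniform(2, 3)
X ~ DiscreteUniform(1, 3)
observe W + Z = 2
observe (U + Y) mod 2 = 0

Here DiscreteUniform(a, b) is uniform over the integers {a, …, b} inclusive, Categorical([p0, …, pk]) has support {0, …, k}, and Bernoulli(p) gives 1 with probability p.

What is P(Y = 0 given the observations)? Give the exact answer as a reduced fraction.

Enumerate traces; 24 have nonzero weight after conditioning:
  (V=0, W=0, U=0, Y=0, Z=2, X=1) weight 1/234
  (V=0, W=0, U=0, Y=0, Z=2, X=2) weight 1/234
  (V=0, W=0, U=0, Y=0, Z=2, X=3) weight 1/234
  (V=0, W=0, U=1, Y=1, Z=2, X=1) weight 1/468
  (V=0, W=0, U=1, Y=1, Z=2, X=2) weight 1/468
  (V=0, W=0, U=1, Y=1, Z=2, X=3) weight 1/468
  (V=0, W=0, U=2, Y=0, Z=2, X=1) weight 1/312
  (V=0, W=0, U=2, Y=0, Z=2, X=2) weight 1/312
  … 16 more
Group by Y:
  weight(Y=0) = 7/208
  weight(Y=1) = 3/104
Total weight = 7/208 + 3/104 = 1/16
P(Y=0 | obs) = 7/208 / 1/16 = 7/13
P(Y=1 | obs) = 3/104 / 1/16 = 6/13

P(Y = 0 | obs) = 7/13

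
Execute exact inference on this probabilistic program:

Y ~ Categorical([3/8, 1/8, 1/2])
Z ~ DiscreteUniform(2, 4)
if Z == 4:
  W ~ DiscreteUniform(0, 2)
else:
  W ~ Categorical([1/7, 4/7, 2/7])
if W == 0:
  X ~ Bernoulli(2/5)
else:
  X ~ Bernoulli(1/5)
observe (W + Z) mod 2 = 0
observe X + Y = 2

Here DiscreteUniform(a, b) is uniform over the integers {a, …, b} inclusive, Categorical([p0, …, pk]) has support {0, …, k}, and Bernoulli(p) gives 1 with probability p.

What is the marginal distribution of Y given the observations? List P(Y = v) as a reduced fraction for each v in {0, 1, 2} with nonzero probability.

Enumerate traces; 10 have nonzero weight after conditioning:
  (Y=1, Z=2, W=0, X=1) weight 1/420
  (Y=1, Z=2, W=2, X=1) weight 1/420
  (Y=1, Z=3, W=1, X=1) weight 1/210
  (Y=1, Z=4, W=0, X=1) weight 1/180
  (Y=1, Z=4, W=2, X=1) weight 1/360
  (Y=2, Z=2, W=0, X=0) weight 1/70
  (Y=2, Z=2, W=2, X=0) weight 4/105
  (Y=2, Z=3, W=1, X=0) weight 8/105
  … 2 more
Group by Y:
  weight(Y=1) = 1/56
  weight(Y=2) = 13/63
Total weight = 1/56 + 13/63 = 113/504
P(Y=1 | obs) = 1/56 / 113/504 = 9/113
P(Y=2 | obs) = 13/63 / 113/504 = 104/113

P(Y=1) = 9/113, P(Y=2) = 104/113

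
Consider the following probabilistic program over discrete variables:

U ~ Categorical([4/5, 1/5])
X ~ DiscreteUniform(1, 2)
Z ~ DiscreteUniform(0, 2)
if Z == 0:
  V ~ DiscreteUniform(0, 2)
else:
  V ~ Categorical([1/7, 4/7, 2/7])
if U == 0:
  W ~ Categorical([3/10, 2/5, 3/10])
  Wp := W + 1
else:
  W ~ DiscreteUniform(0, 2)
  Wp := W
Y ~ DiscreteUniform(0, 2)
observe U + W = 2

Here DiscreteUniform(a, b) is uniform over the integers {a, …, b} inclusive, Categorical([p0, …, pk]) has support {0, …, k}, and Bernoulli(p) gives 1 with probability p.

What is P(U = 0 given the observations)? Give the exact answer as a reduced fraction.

P(U = 0 | obs) = 18/23

Enumerate traces; 108 have nonzero weight after conditioning:
  (U=0, X=1, Z=0, V=0, W=2, Y=0) weight 1/225
  (U=0, X=1, Z=0, V=0, W=2, Y=1) weight 1/225
  (U=0, X=1, Z=0, V=0, W=2, Y=2) weight 1/225
  (U=0, X=1, Z=0, V=1, W=2, Y=0) weight 1/225
  (U=0, X=1, Z=0, V=1, W=2, Y=1) weight 1/225
  (U=0, X=1, Z=0, V=1, W=2, Y=2) weight 1/225
  (U=0, X=1, Z=0, V=2, W=2, Y=0) weight 1/225
  (U=0, X=1, Z=0, V=2, W=2, Y=1) weight 1/225
  (U=1, X=1, Z=0, V=0, W=1, Y=0) weight 1/810
  … 99 more
Group by U:
  weight(U=0) = 6/25
  weight(U=1) = 1/15
Total weight = 6/25 + 1/15 = 23/75
P(U=0 | obs) = 6/25 / 23/75 = 18/23
P(U=1 | obs) = 1/15 / 23/75 = 5/23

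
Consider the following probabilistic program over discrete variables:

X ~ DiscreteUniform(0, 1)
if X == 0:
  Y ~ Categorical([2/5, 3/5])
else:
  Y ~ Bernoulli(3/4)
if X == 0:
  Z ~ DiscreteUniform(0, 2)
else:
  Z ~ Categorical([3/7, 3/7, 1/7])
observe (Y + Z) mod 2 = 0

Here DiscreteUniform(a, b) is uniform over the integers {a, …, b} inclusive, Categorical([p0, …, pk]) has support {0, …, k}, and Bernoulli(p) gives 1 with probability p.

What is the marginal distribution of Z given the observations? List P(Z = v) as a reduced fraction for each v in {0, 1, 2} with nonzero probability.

P(Z=0) = 101/391, P(Z=1) = 219/391, P(Z=2) = 71/391

Enumerate traces; 6 have nonzero weight after conditioning:
  (X=0, Y=0, Z=0) weight 1/15
  (X=0, Y=0, Z=2) weight 1/15
  (X=0, Y=1, Z=1) weight 1/10
  (X=1, Y=0, Z=0) weight 3/56
  (X=1, Y=0, Z=2) weight 1/56
  (X=1, Y=1, Z=1) weight 9/56
Group by Z:
  weight(Z=0) = 101/840
  weight(Z=1) = 73/280
  weight(Z=2) = 71/840
Total weight = 101/840 + 73/280 + 71/840 = 391/840
P(Z=0 | obs) = 101/840 / 391/840 = 101/391
P(Z=1 | obs) = 73/280 / 391/840 = 219/391
P(Z=2 | obs) = 71/840 / 391/840 = 71/391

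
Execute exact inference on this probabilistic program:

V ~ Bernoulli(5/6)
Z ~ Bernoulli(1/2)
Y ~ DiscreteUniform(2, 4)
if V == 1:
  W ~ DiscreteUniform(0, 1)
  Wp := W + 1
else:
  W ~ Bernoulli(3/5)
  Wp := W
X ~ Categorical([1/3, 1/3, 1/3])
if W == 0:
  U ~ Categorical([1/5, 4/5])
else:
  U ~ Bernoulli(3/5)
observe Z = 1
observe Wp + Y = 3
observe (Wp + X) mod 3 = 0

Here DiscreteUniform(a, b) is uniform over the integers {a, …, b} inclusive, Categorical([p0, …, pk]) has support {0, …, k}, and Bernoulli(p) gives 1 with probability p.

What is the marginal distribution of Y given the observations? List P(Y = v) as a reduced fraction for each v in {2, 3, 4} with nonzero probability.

Enumerate traces; 6 have nonzero weight after conditioning:
  (V=0, Z=1, Y=2, W=1, X=2, U=0) weight 1/450
  (V=0, Z=1, Y=2, W=1, X=2, U=1) weight 1/300
  (V=0, Z=1, Y=3, W=0, X=0, U=0) weight 1/1350
  (V=0, Z=1, Y=3, W=0, X=0, U=1) weight 2/675
  (V=1, Z=1, Y=2, W=0, X=2, U=0) weight 1/216
  (V=1, Z=1, Y=2, W=0, X=2, U=1) weight 1/54
Group by Y:
  weight(Y=2) = 31/1080
  weight(Y=3) = 1/270
Total weight = 31/1080 + 1/270 = 7/216
P(Y=2 | obs) = 31/1080 / 7/216 = 31/35
P(Y=3 | obs) = 1/270 / 7/216 = 4/35

P(Y=2) = 31/35, P(Y=3) = 4/35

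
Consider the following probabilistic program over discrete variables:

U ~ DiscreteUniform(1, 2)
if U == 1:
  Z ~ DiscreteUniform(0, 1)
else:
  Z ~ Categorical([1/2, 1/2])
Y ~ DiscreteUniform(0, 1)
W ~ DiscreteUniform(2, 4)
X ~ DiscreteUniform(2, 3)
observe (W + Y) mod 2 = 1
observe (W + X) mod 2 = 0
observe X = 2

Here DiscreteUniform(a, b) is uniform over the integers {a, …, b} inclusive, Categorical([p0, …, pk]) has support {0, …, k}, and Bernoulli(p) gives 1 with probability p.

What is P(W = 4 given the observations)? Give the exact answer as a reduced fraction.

Enumerate traces; 8 have nonzero weight after conditioning:
  (U=1, Z=0, Y=1, W=2, X=2) weight 1/48
  (U=1, Z=0, Y=1, W=4, X=2) weight 1/48
  (U=1, Z=1, Y=1, W=2, X=2) weight 1/48
  (U=1, Z=1, Y=1, W=4, X=2) weight 1/48
  (U=2, Z=0, Y=1, W=2, X=2) weight 1/48
  (U=2, Z=0, Y=1, W=4, X=2) weight 1/48
  (U=2, Z=1, Y=1, W=2, X=2) weight 1/48
  (U=2, Z=1, Y=1, W=4, X=2) weight 1/48
Group by W:
  weight(W=2) = 1/12
  weight(W=4) = 1/12
Total weight = 1/12 + 1/12 = 1/6
P(W=2 | obs) = 1/12 / 1/6 = 1/2
P(W=4 | obs) = 1/12 / 1/6 = 1/2

P(W = 4 | obs) = 1/2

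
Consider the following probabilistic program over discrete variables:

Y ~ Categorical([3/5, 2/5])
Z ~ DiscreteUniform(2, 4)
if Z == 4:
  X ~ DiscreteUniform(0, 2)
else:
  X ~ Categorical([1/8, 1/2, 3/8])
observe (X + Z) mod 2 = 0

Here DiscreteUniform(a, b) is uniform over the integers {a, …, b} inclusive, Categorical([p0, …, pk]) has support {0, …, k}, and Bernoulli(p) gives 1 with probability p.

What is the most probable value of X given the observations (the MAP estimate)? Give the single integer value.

Enumerate traces; 10 have nonzero weight after conditioning:
  (Y=0, Z=2, X=0) weight 1/40
  (Y=0, Z=2, X=2) weight 3/40
  (Y=0, Z=3, X=1) weight 1/10
  (Y=0, Z=4, X=0) weight 1/15
  (Y=0, Z=4, X=2) weight 1/15
  (Y=1, Z=2, X=0) weight 1/60
  (Y=1, Z=2, X=2) weight 1/20
  (Y=1, Z=3, X=1) weight 1/15
  … 2 more
Group by X:
  weight(X=0) = 11/72
  weight(X=1) = 1/6
  weight(X=2) = 17/72
Total weight = 11/72 + 1/6 + 17/72 = 5/9
P(X=0 | obs) = 11/72 / 5/9 = 11/40
P(X=1 | obs) = 1/6 / 5/9 = 3/10
P(X=2 | obs) = 17/72 / 5/9 = 17/40
argmax = 2

argmax_v P(X = v | obs) = 2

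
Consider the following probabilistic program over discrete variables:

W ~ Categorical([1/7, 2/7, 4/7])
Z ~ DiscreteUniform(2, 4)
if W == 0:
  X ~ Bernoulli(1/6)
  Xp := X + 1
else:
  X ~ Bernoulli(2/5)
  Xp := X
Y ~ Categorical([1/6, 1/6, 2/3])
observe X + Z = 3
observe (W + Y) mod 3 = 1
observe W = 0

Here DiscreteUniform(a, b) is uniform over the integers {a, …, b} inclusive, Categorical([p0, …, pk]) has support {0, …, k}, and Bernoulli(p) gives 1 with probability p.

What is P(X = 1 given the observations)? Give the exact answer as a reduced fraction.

P(X = 1 | obs) = 1/6

Enumerate traces; 2 have nonzero weight after conditioning:
  (W=0, Z=2, X=1, Y=1) weight 1/756
  (W=0, Z=3, X=0, Y=1) weight 5/756
Group by X:
  weight(X=0) = 5/756
  weight(X=1) = 1/756
Total weight = 5/756 + 1/756 = 1/126
P(X=0 | obs) = 5/756 / 1/126 = 5/6
P(X=1 | obs) = 1/756 / 1/126 = 1/6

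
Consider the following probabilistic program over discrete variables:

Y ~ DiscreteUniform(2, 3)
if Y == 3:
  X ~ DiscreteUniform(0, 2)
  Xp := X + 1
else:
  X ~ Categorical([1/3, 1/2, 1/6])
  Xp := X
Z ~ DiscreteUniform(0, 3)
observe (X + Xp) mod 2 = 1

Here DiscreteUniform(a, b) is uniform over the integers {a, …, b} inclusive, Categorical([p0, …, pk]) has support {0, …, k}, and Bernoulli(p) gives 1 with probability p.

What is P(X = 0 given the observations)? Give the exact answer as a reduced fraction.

Enumerate traces; 12 have nonzero weight after conditioning:
  (Y=3, X=0, Z=0) weight 1/24
  (Y=3, X=0, Z=1) weight 1/24
  (Y=3, X=0, Z=2) weight 1/24
  (Y=3, X=0, Z=3) weight 1/24
  (Y=3, X=1, Z=0) weight 1/24
  (Y=3, X=1, Z=1) weight 1/24
  (Y=3, X=1, Z=2) weight 1/24
  (Y=3, X=1, Z=3) weight 1/24
  (Y=3, X=2, Z=0) weight 1/24
  … 3 more
Group by X:
  weight(X=0) = 1/6
  weight(X=1) = 1/6
  weight(X=2) = 1/6
Total weight = 1/6 + 1/6 + 1/6 = 1/2
P(X=0 | obs) = 1/6 / 1/2 = 1/3
P(X=1 | obs) = 1/6 / 1/2 = 1/3
P(X=2 | obs) = 1/6 / 1/2 = 1/3

P(X = 0 | obs) = 1/3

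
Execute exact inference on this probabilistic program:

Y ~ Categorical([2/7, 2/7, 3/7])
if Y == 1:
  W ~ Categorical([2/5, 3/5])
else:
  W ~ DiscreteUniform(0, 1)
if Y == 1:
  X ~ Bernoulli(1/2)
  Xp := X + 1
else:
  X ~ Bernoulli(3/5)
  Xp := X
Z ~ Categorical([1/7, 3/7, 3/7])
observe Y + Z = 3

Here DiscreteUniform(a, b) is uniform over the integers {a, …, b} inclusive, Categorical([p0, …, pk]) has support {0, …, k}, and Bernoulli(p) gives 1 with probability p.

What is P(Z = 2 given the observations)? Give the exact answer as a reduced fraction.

Enumerate traces; 8 have nonzero weight after conditioning:
  (Y=1, W=0, X=0, Z=2) weight 6/245
  (Y=1, W=0, X=1, Z=2) weight 6/245
  (Y=1, W=1, X=0, Z=2) weight 9/245
  (Y=1, W=1, X=1, Z=2) weight 9/245
  (Y=2, W=0, X=0, Z=1) weight 9/245
  (Y=2, W=0, X=1, Z=1) weight 27/490
  (Y=2, W=1, X=0, Z=1) weight 9/245
  (Y=2, W=1, X=1, Z=1) weight 27/490
Group by Z:
  weight(Z=1) = 9/49
  weight(Z=2) = 6/49
Total weight = 9/49 + 6/49 = 15/49
P(Z=1 | obs) = 9/49 / 15/49 = 3/5
P(Z=2 | obs) = 6/49 / 15/49 = 2/5

P(Z = 2 | obs) = 2/5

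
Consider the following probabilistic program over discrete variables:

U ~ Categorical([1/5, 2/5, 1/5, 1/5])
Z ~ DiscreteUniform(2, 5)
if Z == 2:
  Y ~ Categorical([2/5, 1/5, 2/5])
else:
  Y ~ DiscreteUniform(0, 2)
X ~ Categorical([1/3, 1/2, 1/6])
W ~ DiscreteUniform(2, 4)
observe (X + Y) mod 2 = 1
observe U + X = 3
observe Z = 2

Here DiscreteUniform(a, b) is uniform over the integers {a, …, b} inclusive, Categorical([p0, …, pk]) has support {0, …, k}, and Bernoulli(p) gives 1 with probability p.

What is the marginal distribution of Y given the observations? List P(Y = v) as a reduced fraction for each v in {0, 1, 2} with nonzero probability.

P(Y=0) = 3/8, P(Y=1) = 1/4, P(Y=2) = 3/8

Enumerate traces; 12 have nonzero weight after conditioning:
  (U=1, Z=2, Y=1, X=2, W=2) weight 1/900
  (U=1, Z=2, Y=1, X=2, W=3) weight 1/900
  (U=1, Z=2, Y=1, X=2, W=4) weight 1/900
  (U=2, Z=2, Y=0, X=1, W=2) weight 1/300
  (U=2, Z=2, Y=0, X=1, W=3) weight 1/300
  (U=2, Z=2, Y=0, X=1, W=4) weight 1/300
  (U=2, Z=2, Y=2, X=1, W=2) weight 1/300
  (U=2, Z=2, Y=2, X=1, W=3) weight 1/300
  … 4 more
Group by Y:
  weight(Y=0) = 1/100
  weight(Y=1) = 1/150
  weight(Y=2) = 1/100
Total weight = 1/100 + 1/150 + 1/100 = 2/75
P(Y=0 | obs) = 1/100 / 2/75 = 3/8
P(Y=1 | obs) = 1/150 / 2/75 = 1/4
P(Y=2 | obs) = 1/100 / 2/75 = 3/8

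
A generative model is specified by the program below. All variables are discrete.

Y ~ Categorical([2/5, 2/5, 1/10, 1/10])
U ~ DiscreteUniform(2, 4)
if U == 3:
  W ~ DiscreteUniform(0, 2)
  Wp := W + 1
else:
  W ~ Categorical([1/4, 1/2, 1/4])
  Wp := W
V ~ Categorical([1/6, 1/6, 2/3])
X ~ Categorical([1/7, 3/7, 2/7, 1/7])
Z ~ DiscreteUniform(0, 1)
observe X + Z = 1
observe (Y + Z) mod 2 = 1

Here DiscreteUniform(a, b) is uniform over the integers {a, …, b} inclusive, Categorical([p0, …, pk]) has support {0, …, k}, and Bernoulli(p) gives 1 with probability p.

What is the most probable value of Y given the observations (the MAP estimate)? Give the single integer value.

argmax_v P(Y = v | obs) = 1

Enumerate traces; 108 have nonzero weight after conditioning:
  (Y=0, U=2, W=0, V=0, X=0, Z=1) weight 1/2520
  (Y=0, U=2, W=0, V=1, X=0, Z=1) weight 1/2520
  (Y=0, U=2, W=0, V=2, X=0, Z=1) weight 1/630
  (Y=0, U=2, W=1, V=0, X=0, Z=1) weight 1/1260
  (Y=0, U=2, W=1, V=1, X=0, Z=1) weight 1/1260
  (Y=0, U=2, W=1, V=2, X=0, Z=1) weight 1/315
  (Y=0, U=2, W=2, V=0, X=0, Z=1) weight 1/2520
  (Y=0, U=2, W=2, V=1, X=0, Z=1) weight 1/2520
  (Y=1, U=2, W=0, V=0, X=1, Z=0) weight 1/840
  (Y=2, U=2, W=0, V=0, X=0, Z=1) weight 1/10080
  … 98 more
Group by Y:
  weight(Y=0) = 1/35
  weight(Y=1) = 3/35
  weight(Y=2) = 1/140
  weight(Y=3) = 3/140
Total weight = 1/35 + 3/35 + 1/140 + 3/140 = 1/7
P(Y=0 | obs) = 1/35 / 1/7 = 1/5
P(Y=1 | obs) = 3/35 / 1/7 = 3/5
P(Y=2 | obs) = 1/140 / 1/7 = 1/20
P(Y=3 | obs) = 3/140 / 1/7 = 3/20
argmax = 1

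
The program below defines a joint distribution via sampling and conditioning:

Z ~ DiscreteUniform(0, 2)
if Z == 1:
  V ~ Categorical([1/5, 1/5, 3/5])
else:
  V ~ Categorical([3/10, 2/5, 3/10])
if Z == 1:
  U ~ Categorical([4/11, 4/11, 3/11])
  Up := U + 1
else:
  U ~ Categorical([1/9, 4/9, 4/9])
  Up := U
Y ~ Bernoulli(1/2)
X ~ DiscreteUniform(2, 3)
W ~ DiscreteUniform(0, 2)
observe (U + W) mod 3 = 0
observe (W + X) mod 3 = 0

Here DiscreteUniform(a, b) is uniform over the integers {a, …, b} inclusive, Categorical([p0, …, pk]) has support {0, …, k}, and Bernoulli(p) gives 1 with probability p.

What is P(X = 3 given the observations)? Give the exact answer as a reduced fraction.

Enumerate traces; 36 have nonzero weight after conditioning:
  (Z=0, V=0, U=0, Y=0, X=3, W=0) weight 1/1080
  (Z=0, V=0, U=0, Y=1, X=3, W=0) weight 1/1080
  (Z=0, V=0, U=2, Y=0, X=2, W=1) weight 1/270
  (Z=0, V=0, U=2, Y=1, X=2, W=1) weight 1/270
  (Z=0, V=1, U=0, Y=0, X=3, W=0) weight 1/810
  (Z=0, V=1, U=0, Y=1, X=3, W=0) weight 1/810
  (Z=0, V=1, U=2, Y=0, X=2, W=1) weight 2/405
  (Z=0, V=1, U=2, Y=1, X=2, W=1) weight 2/405
  … 28 more
Group by X:
  weight(X=2) = 115/1782
  weight(X=3) = 29/891
Total weight = 115/1782 + 29/891 = 173/1782
P(X=2 | obs) = 115/1782 / 173/1782 = 115/173
P(X=3 | obs) = 29/891 / 173/1782 = 58/173

P(X = 3 | obs) = 58/173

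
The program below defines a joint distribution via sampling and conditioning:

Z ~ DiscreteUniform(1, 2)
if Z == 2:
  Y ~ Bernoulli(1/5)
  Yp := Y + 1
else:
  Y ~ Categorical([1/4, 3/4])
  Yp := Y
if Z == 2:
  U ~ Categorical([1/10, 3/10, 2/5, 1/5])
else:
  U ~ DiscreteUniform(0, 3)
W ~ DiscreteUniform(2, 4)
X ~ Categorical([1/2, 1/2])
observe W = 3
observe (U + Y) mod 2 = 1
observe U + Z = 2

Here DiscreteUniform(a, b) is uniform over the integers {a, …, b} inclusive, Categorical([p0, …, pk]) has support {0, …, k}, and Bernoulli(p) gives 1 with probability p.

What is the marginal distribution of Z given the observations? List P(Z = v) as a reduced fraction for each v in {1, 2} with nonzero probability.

P(Z=1) = 25/33, P(Z=2) = 8/33

Enumerate traces; 4 have nonzero weight after conditioning:
  (Z=1, Y=0, U=1, W=3, X=0) weight 1/192
  (Z=1, Y=0, U=1, W=3, X=1) weight 1/192
  (Z=2, Y=1, U=0, W=3, X=0) weight 1/600
  (Z=2, Y=1, U=0, W=3, X=1) weight 1/600
Group by Z:
  weight(Z=1) = 1/96
  weight(Z=2) = 1/300
Total weight = 1/96 + 1/300 = 11/800
P(Z=1 | obs) = 1/96 / 11/800 = 25/33
P(Z=2 | obs) = 1/300 / 11/800 = 8/33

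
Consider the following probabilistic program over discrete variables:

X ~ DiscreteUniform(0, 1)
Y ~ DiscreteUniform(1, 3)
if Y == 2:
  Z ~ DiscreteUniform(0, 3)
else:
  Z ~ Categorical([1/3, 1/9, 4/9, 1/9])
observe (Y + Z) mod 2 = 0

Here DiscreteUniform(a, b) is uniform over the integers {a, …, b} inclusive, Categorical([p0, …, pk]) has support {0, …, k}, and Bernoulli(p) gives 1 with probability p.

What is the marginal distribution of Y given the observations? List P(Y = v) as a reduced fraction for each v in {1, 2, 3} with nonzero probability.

Enumerate traces; 12 have nonzero weight after conditioning:
  (X=0, Y=1, Z=1) weight 1/54
  (X=0, Y=1, Z=3) weight 1/54
  (X=0, Y=2, Z=0) weight 1/24
  (X=0, Y=2, Z=2) weight 1/24
  (X=0, Y=3, Z=1) weight 1/54
  (X=0, Y=3, Z=3) weight 1/54
  (X=1, Y=1, Z=1) weight 1/54
  (X=1, Y=1, Z=3) weight 1/54
  … 4 more
Group by Y:
  weight(Y=1) = 2/27
  weight(Y=2) = 1/6
  weight(Y=3) = 2/27
Total weight = 2/27 + 1/6 + 2/27 = 17/54
P(Y=1 | obs) = 2/27 / 17/54 = 4/17
P(Y=2 | obs) = 1/6 / 17/54 = 9/17
P(Y=3 | obs) = 2/27 / 17/54 = 4/17

P(Y=1) = 4/17, P(Y=2) = 9/17, P(Y=3) = 4/17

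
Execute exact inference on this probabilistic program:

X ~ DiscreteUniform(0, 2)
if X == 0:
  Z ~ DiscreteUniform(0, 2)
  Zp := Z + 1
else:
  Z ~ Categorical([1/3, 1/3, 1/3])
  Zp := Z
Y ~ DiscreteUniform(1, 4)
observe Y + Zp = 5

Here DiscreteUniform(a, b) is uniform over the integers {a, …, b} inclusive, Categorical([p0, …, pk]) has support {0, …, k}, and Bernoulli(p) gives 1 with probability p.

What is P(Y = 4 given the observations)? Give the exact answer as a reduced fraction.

P(Y = 4 | obs) = 3/7

Enumerate traces; 7 have nonzero weight after conditioning:
  (X=0, Z=0, Y=4) weight 1/36
  (X=0, Z=1, Y=3) weight 1/36
  (X=0, Z=2, Y=2) weight 1/36
  (X=1, Z=1, Y=4) weight 1/36
  (X=1, Z=2, Y=3) weight 1/36
  (X=2, Z=1, Y=4) weight 1/36
  (X=2, Z=2, Y=3) weight 1/36
Group by Y:
  weight(Y=2) = 1/36
  weight(Y=3) = 1/12
  weight(Y=4) = 1/12
Total weight = 1/36 + 1/12 + 1/12 = 7/36
P(Y=2 | obs) = 1/36 / 7/36 = 1/7
P(Y=3 | obs) = 1/12 / 7/36 = 3/7
P(Y=4 | obs) = 1/12 / 7/36 = 3/7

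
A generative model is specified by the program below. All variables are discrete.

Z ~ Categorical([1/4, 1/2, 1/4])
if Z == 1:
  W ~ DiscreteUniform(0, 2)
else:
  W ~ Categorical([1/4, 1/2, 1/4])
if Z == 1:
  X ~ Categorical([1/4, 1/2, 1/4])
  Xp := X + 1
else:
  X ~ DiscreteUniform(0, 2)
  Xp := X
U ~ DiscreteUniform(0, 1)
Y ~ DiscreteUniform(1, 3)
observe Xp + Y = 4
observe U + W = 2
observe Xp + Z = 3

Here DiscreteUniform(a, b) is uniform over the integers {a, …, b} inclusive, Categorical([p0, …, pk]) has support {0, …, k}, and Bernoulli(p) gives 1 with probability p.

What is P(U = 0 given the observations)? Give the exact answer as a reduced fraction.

P(U = 0 | obs) = 5/11

Enumerate traces; 4 have nonzero weight after conditioning:
  (Z=1, W=1, X=1, U=1, Y=2) weight 1/72
  (Z=1, W=2, X=1, U=0, Y=2) weight 1/72
  (Z=2, W=1, X=1, U=1, Y=3) weight 1/144
  (Z=2, W=2, X=1, U=0, Y=3) weight 1/288
Group by U:
  weight(U=0) = 5/288
  weight(U=1) = 1/48
Total weight = 5/288 + 1/48 = 11/288
P(U=0 | obs) = 5/288 / 11/288 = 5/11
P(U=1 | obs) = 1/48 / 11/288 = 6/11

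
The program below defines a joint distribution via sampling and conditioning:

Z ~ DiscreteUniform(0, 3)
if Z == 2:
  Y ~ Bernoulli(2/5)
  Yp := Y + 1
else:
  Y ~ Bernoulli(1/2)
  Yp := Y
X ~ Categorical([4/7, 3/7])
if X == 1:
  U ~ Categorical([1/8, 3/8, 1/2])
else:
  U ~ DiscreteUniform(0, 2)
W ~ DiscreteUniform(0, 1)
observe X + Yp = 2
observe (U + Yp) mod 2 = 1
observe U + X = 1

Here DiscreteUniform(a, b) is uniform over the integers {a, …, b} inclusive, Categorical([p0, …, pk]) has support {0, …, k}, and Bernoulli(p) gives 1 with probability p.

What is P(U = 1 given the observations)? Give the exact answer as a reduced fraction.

P(U = 1 | obs) = 128/317

Enumerate traces; 10 have nonzero weight after conditioning:
  (Z=0, Y=1, X=1, U=0, W=0) weight 3/896
  (Z=0, Y=1, X=1, U=0, W=1) weight 3/896
  (Z=1, Y=1, X=1, U=0, W=0) weight 3/896
  (Z=1, Y=1, X=1, U=0, W=1) weight 3/896
  (Z=2, Y=0, X=1, U=0, W=0) weight 9/2240
  (Z=2, Y=0, X=1, U=0, W=1) weight 9/2240
  (Z=2, Y=1, X=0, U=1, W=0) weight 1/105
  (Z=2, Y=1, X=0, U=1, W=1) weight 1/105
  … 2 more
Group by U:
  weight(U=0) = 9/320
  weight(U=1) = 2/105
Total weight = 9/320 + 2/105 = 317/6720
P(U=0 | obs) = 9/320 / 317/6720 = 189/317
P(U=1 | obs) = 2/105 / 317/6720 = 128/317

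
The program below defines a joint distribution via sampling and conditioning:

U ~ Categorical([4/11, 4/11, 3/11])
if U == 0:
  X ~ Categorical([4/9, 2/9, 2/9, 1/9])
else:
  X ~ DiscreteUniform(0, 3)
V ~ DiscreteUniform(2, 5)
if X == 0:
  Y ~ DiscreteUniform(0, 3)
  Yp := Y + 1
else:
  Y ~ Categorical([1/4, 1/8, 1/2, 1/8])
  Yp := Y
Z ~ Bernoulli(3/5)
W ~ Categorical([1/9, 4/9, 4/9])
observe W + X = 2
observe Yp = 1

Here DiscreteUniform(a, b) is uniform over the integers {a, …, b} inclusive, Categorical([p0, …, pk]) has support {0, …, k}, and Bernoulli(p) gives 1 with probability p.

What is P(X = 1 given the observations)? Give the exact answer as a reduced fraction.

Enumerate traces; 72 have nonzero weight after conditioning:
  (U=0, X=0, V=2, Y=0, Z=0, W=2) weight 8/4455
  (U=0, X=0, V=2, Y=0, Z=1, W=2) weight 4/1485
  (U=0, X=0, V=3, Y=0, Z=0, W=2) weight 8/4455
  (U=0, X=0, V=3, Y=0, Z=1, W=2) weight 4/1485
  (U=0, X=0, V=4, Y=0, Z=0, W=2) weight 8/4455
  (U=0, X=0, V=4, Y=0, Z=1, W=2) weight 4/1485
  (U=0, X=0, V=5, Y=0, Z=0, W=2) weight 8/4455
  (U=0, X=0, V=5, Y=0, Z=1, W=2) weight 4/1485
  (U=0, X=1, V=2, Y=1, Z=0, W=1) weight 2/4455
  (U=0, X=2, V=2, Y=1, Z=0, W=0) weight 1/8910
  … 62 more
Group by X:
  weight(X=0) = 127/3564
  weight(X=1) = 95/7128
  weight(X=2) = 95/28512
Total weight = 127/3564 + 95/7128 + 95/28512 = 497/9504
P(X=0 | obs) = 127/3564 / 497/9504 = 1016/1491
P(X=1 | obs) = 95/7128 / 497/9504 = 380/1491
P(X=2 | obs) = 95/28512 / 497/9504 = 95/1491

P(X = 1 | obs) = 380/1491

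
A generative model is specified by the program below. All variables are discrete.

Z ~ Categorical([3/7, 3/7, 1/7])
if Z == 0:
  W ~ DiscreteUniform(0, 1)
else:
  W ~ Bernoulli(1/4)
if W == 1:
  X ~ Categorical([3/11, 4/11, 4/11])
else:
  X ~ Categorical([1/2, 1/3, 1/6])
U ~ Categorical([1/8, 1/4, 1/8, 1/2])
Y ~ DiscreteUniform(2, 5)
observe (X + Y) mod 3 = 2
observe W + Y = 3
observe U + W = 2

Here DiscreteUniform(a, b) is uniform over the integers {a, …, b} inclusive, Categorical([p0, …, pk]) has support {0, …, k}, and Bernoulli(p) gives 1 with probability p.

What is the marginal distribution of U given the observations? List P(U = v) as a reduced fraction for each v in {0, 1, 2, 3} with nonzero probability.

Enumerate traces; 6 have nonzero weight after conditioning:
  (Z=0, W=0, X=2, U=2, Y=3) weight 1/896
  (Z=0, W=1, X=0, U=1, Y=2) weight 9/2464
  (Z=1, W=0, X=2, U=2, Y=3) weight 3/1792
  (Z=1, W=1, X=0, U=1, Y=2) weight 9/4928
  (Z=2, W=0, X=2, U=2, Y=3) weight 1/1792
  (Z=2, W=1, X=0, U=1, Y=2) weight 3/4928
Group by U:
  weight(U=1) = 15/2464
  weight(U=2) = 3/896
Total weight = 15/2464 + 3/896 = 93/9856
P(U=1 | obs) = 15/2464 / 93/9856 = 20/31
P(U=2 | obs) = 3/896 / 93/9856 = 11/31

P(U=1) = 20/31, P(U=2) = 11/31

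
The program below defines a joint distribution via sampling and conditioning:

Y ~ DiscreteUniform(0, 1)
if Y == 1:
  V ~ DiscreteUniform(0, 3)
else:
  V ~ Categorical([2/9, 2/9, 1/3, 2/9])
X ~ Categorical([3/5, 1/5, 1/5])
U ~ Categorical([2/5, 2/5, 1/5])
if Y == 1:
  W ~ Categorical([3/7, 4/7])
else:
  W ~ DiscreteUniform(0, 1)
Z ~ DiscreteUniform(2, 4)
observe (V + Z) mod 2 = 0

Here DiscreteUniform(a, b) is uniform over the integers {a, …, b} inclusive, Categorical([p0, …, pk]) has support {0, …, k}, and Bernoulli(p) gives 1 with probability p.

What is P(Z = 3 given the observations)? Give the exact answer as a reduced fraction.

Enumerate traces; 216 have nonzero weight after conditioning:
  (Y=0, V=0, X=0, U=0, W=0, Z=2) weight 1/225
  (Y=0, V=0, X=0, U=0, W=0, Z=4) weight 1/225
  (Y=0, V=0, X=0, U=0, W=1, Z=2) weight 1/225
  (Y=0, V=0, X=0, U=0, W=1, Z=4) weight 1/225
  (Y=0, V=0, X=0, U=1, W=0, Z=2) weight 1/225
  (Y=0, V=0, X=0, U=1, W=0, Z=4) weight 1/225
  (Y=0, V=0, X=0, U=1, W=1, Z=2) weight 1/225
  (Y=0, V=0, X=0, U=1, W=1, Z=4) weight 1/225
  (Y=0, V=1, X=0, U=0, W=0, Z=3) weight 1/225
  … 207 more
Group by Z:
  weight(Z=2) = 19/108
  weight(Z=3) = 17/108
  weight(Z=4) = 19/108
Total weight = 19/108 + 17/108 + 19/108 = 55/108
P(Z=2 | obs) = 19/108 / 55/108 = 19/55
P(Z=3 | obs) = 17/108 / 55/108 = 17/55
P(Z=4 | obs) = 19/108 / 55/108 = 19/55

P(Z = 3 | obs) = 17/55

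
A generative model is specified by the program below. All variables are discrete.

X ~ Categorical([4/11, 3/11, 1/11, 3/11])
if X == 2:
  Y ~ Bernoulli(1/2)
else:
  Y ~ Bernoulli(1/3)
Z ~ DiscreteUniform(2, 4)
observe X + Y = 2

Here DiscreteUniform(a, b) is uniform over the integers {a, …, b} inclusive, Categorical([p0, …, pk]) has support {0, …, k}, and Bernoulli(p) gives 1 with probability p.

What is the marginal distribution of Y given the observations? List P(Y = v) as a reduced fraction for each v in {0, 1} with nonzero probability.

P(Y=0) = 1/3, P(Y=1) = 2/3

Enumerate traces; 6 have nonzero weight after conditioning:
  (X=1, Y=1, Z=2) weight 1/33
  (X=1, Y=1, Z=3) weight 1/33
  (X=1, Y=1, Z=4) weight 1/33
  (X=2, Y=0, Z=2) weight 1/66
  (X=2, Y=0, Z=3) weight 1/66
  (X=2, Y=0, Z=4) weight 1/66
Group by Y:
  weight(Y=0) = 1/22
  weight(Y=1) = 1/11
Total weight = 1/22 + 1/11 = 3/22
P(Y=0 | obs) = 1/22 / 3/22 = 1/3
P(Y=1 | obs) = 1/11 / 3/22 = 2/3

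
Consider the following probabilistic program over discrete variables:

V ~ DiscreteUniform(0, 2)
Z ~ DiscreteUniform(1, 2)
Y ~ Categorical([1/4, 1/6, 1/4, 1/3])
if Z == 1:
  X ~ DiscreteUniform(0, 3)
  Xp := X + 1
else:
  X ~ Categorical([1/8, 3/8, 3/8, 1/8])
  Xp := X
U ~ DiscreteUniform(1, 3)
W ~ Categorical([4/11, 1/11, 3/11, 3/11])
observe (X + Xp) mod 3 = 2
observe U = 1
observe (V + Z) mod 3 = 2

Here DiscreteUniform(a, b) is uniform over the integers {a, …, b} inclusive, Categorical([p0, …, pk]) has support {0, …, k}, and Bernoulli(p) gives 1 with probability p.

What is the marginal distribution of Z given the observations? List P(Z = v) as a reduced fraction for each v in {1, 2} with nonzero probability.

Enumerate traces; 32 have nonzero weight after conditioning:
  (V=0, Z=2, Y=0, X=1, U=1, W=0) weight 1/528
  (V=0, Z=2, Y=0, X=1, U=1, W=1) weight 1/2112
  (V=0, Z=2, Y=0, X=1, U=1, W=2) weight 1/704
  (V=0, Z=2, Y=0, X=1, U=1, W=3) weight 1/704
  (V=0, Z=2, Y=1, X=1, U=1, W=0) weight 1/792
  (V=0, Z=2, Y=1, X=1, U=1, W=1) weight 1/3168
  (V=0, Z=2, Y=1, X=1, U=1, W=2) weight 1/1056
  (V=0, Z=2, Y=1, X=1, U=1, W=3) weight 1/1056
  (V=1, Z=1, Y=0, X=2, U=1, W=0) weight 1/792
  … 23 more
Group by Z:
  weight(Z=1) = 1/72
  weight(Z=2) = 1/48
Total weight = 1/72 + 1/48 = 5/144
P(Z=1 | obs) = 1/72 / 5/144 = 2/5
P(Z=2 | obs) = 1/48 / 5/144 = 3/5

P(Z=1) = 2/5, P(Z=2) = 3/5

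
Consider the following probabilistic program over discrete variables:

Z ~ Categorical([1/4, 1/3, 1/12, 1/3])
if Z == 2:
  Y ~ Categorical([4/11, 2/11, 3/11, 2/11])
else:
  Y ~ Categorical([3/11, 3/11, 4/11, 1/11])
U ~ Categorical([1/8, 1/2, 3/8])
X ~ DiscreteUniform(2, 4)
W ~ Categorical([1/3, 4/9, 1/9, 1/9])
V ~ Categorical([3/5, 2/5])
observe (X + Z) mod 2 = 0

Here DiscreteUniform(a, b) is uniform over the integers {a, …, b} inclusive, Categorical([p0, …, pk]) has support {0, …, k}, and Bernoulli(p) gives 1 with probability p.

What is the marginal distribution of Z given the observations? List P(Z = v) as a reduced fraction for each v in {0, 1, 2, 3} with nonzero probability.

P(Z=0) = 3/8, P(Z=1) = 1/4, P(Z=2) = 1/8, P(Z=3) = 1/4

Enumerate traces; 576 have nonzero weight after conditioning:
  (Z=0, Y=0, U=0, X=2, W=0, V=0) weight 1/1760
  (Z=0, Y=0, U=0, X=2, W=0, V=1) weight 1/2640
  (Z=0, Y=0, U=0, X=2, W=1, V=0) weight 1/1320
  (Z=0, Y=0, U=0, X=2, W=1, V=1) weight 1/1980
  (Z=0, Y=0, U=0, X=2, W=2, V=0) weight 1/5280
  (Z=0, Y=0, U=0, X=2, W=2, V=1) weight 1/7920
  (Z=0, Y=0, U=0, X=2, W=3, V=0) weight 1/5280
  (Z=0, Y=0, U=0, X=2, W=3, V=1) weight 1/7920
  (Z=1, Y=0, U=0, X=3, W=0, V=0) weight 1/1320
  (Z=2, Y=0, U=0, X=2, W=0, V=0) weight 1/3960
  … 566 more
Group by Z:
  weight(Z=0) = 1/6
  weight(Z=1) = 1/9
  weight(Z=2) = 1/18
  weight(Z=3) = 1/9
Total weight = 1/6 + 1/9 + 1/18 + 1/9 = 4/9
P(Z=0 | obs) = 1/6 / 4/9 = 3/8
P(Z=1 | obs) = 1/9 / 4/9 = 1/4
P(Z=2 | obs) = 1/18 / 4/9 = 1/8
P(Z=3 | obs) = 1/9 / 4/9 = 1/4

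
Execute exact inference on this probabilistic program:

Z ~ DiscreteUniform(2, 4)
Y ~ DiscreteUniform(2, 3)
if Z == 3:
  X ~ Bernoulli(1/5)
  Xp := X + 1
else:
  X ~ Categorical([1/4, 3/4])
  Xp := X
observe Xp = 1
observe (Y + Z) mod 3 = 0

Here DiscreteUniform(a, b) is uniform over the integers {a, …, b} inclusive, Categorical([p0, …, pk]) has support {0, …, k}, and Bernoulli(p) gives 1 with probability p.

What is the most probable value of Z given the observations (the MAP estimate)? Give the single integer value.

argmax_v P(Z = v | obs) = 3

Enumerate traces; 2 have nonzero weight after conditioning:
  (Z=3, Y=3, X=0) weight 2/15
  (Z=4, Y=2, X=1) weight 1/8
Group by Z:
  weight(Z=3) = 2/15
  weight(Z=4) = 1/8
Total weight = 2/15 + 1/8 = 31/120
P(Z=3 | obs) = 2/15 / 31/120 = 16/31
P(Z=4 | obs) = 1/8 / 31/120 = 15/31
argmax = 3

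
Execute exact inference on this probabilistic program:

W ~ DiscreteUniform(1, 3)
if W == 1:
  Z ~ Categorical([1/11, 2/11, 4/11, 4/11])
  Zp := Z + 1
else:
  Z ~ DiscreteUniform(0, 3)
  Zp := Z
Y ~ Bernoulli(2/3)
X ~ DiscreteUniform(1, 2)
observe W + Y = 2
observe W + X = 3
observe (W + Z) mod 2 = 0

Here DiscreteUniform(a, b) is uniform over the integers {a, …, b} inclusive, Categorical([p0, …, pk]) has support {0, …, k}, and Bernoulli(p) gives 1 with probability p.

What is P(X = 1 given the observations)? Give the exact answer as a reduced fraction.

Enumerate traces; 4 have nonzero weight after conditioning:
  (W=1, Z=1, Y=1, X=2) weight 2/99
  (W=1, Z=3, Y=1, X=2) weight 4/99
  (W=2, Z=0, Y=0, X=1) weight 1/72
  (W=2, Z=2, Y=0, X=1) weight 1/72
Group by X:
  weight(X=1) = 1/36
  weight(X=2) = 2/33
Total weight = 1/36 + 2/33 = 35/396
P(X=1 | obs) = 1/36 / 35/396 = 11/35
P(X=2 | obs) = 2/33 / 35/396 = 24/35

P(X = 1 | obs) = 11/35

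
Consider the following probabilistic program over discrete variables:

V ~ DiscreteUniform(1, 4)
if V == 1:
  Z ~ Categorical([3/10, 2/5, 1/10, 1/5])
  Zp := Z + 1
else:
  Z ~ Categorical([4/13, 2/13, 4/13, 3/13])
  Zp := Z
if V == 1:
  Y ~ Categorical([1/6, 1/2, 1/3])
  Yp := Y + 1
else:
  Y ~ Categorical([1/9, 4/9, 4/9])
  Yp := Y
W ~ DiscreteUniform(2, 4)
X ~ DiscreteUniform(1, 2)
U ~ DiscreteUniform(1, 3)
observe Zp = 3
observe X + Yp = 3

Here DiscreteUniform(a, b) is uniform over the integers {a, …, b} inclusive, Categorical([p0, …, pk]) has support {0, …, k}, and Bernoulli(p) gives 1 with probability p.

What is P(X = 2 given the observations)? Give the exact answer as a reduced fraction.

Enumerate traces; 72 have nonzero weight after conditioning:
  (V=1, Z=2, Y=0, W=2, X=2, U=1) weight 1/4320
  (V=1, Z=2, Y=0, W=2, X=2, U=2) weight 1/4320
  (V=1, Z=2, Y=0, W=2, X=2, U=3) weight 1/4320
  (V=1, Z=2, Y=0, W=3, X=2, U=1) weight 1/4320
  (V=1, Z=2, Y=0, W=3, X=2, U=2) weight 1/4320
  (V=1, Z=2, Y=0, W=3, X=2, U=3) weight 1/4320
  (V=1, Z=2, Y=0, W=4, X=2, U=1) weight 1/4320
  (V=1, Z=2, Y=0, W=4, X=2, U=2) weight 1/4320
  (V=1, Z=2, Y=1, W=2, X=1, U=1) weight 1/1440
  … 63 more
Group by X:
  weight(X=1) = 93/2080
  weight(X=2) = 253/6240
Total weight = 93/2080 + 253/6240 = 133/1560
P(X=1 | obs) = 93/2080 / 133/1560 = 279/532
P(X=2 | obs) = 253/6240 / 133/1560 = 253/532

P(X = 2 | obs) = 253/532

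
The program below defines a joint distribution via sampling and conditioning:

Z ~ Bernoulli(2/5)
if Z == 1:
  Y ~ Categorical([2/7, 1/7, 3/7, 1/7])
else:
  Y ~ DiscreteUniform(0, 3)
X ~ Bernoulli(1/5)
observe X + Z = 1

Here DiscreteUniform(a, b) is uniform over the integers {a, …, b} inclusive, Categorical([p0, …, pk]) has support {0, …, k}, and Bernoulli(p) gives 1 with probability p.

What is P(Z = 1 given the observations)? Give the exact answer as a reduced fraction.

Enumerate traces; 8 have nonzero weight after conditioning:
  (Z=0, Y=0, X=1) weight 3/100
  (Z=0, Y=1, X=1) weight 3/100
  (Z=0, Y=2, X=1) weight 3/100
  (Z=0, Y=3, X=1) weight 3/100
  (Z=1, Y=0, X=0) weight 16/175
  (Z=1, Y=1, X=0) weight 8/175
  (Z=1, Y=2, X=0) weight 24/175
  (Z=1, Y=3, X=0) weight 8/175
Group by Z:
  weight(Z=0) = 3/25
  weight(Z=1) = 8/25
Total weight = 3/25 + 8/25 = 11/25
P(Z=0 | obs) = 3/25 / 11/25 = 3/11
P(Z=1 | obs) = 8/25 / 11/25 = 8/11

P(Z = 1 | obs) = 8/11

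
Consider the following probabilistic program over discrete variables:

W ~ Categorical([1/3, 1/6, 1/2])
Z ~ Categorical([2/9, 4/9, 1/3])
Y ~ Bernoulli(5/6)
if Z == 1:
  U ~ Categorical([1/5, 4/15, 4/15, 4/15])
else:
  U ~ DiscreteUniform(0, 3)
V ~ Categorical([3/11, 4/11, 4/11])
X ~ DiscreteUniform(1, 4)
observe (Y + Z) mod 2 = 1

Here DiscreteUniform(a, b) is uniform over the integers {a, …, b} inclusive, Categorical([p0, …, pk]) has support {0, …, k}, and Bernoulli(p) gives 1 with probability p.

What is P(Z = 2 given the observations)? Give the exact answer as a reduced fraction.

Enumerate traces; 432 have nonzero weight after conditioning:
  (W=0, Z=0, Y=1, U=0, V=0, X=1) weight 5/4752
  (W=0, Z=0, Y=1, U=0, V=0, X=2) weight 5/4752
  (W=0, Z=0, Y=1, U=0, V=0, X=3) weight 5/4752
  (W=0, Z=0, Y=1, U=0, V=0, X=4) weight 5/4752
  (W=0, Z=0, Y=1, U=0, V=1, X=1) weight 5/3564
  (W=0, Z=0, Y=1, U=0, V=1, X=2) weight 5/3564
  (W=0, Z=0, Y=1, U=0, V=1, X=3) weight 5/3564
  (W=0, Z=0, Y=1, U=0, V=1, X=4) weight 5/3564
  (W=0, Z=1, Y=0, U=0, V=0, X=1) weight 1/2970
  (W=0, Z=2, Y=1, U=0, V=0, X=1) weight 5/3168
  … 422 more
Group by Z:
  weight(Z=0) = 5/27
  weight(Z=1) = 2/27
  weight(Z=2) = 5/18
Total weight = 5/27 + 2/27 + 5/18 = 29/54
P(Z=0 | obs) = 5/27 / 29/54 = 10/29
P(Z=1 | obs) = 2/27 / 29/54 = 4/29
P(Z=2 | obs) = 5/18 / 29/54 = 15/29

P(Z = 2 | obs) = 15/29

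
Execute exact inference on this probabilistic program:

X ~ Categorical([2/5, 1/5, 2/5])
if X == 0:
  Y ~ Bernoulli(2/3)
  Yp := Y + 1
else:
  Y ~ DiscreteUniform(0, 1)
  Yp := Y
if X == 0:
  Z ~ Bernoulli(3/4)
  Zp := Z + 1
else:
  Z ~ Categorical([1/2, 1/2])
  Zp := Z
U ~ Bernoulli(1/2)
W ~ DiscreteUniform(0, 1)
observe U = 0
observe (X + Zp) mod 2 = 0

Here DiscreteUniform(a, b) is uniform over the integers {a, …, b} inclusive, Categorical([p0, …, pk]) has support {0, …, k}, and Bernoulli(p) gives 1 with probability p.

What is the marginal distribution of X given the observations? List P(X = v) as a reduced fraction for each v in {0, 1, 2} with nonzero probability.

Enumerate traces; 12 have nonzero weight after conditioning:
  (X=0, Y=0, Z=1, U=0, W=0) weight 1/40
  (X=0, Y=0, Z=1, U=0, W=1) weight 1/40
  (X=0, Y=1, Z=1, U=0, W=0) weight 1/20
  (X=0, Y=1, Z=1, U=0, W=1) weight 1/20
  (X=1, Y=0, Z=1, U=0, W=0) weight 1/80
  (X=1, Y=0, Z=1, U=0, W=1) weight 1/80
  (X=1, Y=1, Z=1, U=0, W=0) weight 1/80
  (X=1, Y=1, Z=1, U=0, W=1) weight 1/80
  (X=2, Y=0, Z=0, U=0, W=0) weight 1/40
  … 3 more
Group by X:
  weight(X=0) = 3/20
  weight(X=1) = 1/20
  weight(X=2) = 1/10
Total weight = 3/20 + 1/20 + 1/10 = 3/10
P(X=0 | obs) = 3/20 / 3/10 = 1/2
P(X=1 | obs) = 1/20 / 3/10 = 1/6
P(X=2 | obs) = 1/10 / 3/10 = 1/3

P(X=0) = 1/2, P(X=1) = 1/6, P(X=2) = 1/3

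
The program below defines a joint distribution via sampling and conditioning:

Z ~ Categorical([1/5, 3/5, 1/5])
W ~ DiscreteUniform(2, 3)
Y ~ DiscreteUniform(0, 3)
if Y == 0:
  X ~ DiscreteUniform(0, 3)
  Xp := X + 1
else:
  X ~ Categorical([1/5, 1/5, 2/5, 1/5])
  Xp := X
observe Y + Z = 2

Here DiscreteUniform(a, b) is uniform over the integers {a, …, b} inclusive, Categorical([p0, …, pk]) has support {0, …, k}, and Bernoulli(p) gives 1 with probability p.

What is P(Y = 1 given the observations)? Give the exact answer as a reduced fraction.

Enumerate traces; 24 have nonzero weight after conditioning:
  (Z=0, W=2, Y=2, X=0) weight 1/200
  (Z=0, W=2, Y=2, X=1) weight 1/200
  (Z=0, W=2, Y=2, X=2) weight 1/100
  (Z=0, W=2, Y=2, X=3) weight 1/200
  (Z=0, W=3, Y=2, X=0) weight 1/200
  (Z=0, W=3, Y=2, X=1) weight 1/200
  (Z=0, W=3, Y=2, X=2) weight 1/100
  (Z=0, W=3, Y=2, X=3) weight 1/200
  (Z=1, W=2, Y=1, X=0) weight 3/200
  (Z=2, W=2, Y=0, X=0) weight 1/160
  … 14 more
Group by Y:
  weight(Y=0) = 1/20
  weight(Y=1) = 3/20
  weight(Y=2) = 1/20
Total weight = 1/20 + 3/20 + 1/20 = 1/4
P(Y=0 | obs) = 1/20 / 1/4 = 1/5
P(Y=1 | obs) = 3/20 / 1/4 = 3/5
P(Y=2 | obs) = 1/20 / 1/4 = 1/5

P(Y = 1 | obs) = 3/5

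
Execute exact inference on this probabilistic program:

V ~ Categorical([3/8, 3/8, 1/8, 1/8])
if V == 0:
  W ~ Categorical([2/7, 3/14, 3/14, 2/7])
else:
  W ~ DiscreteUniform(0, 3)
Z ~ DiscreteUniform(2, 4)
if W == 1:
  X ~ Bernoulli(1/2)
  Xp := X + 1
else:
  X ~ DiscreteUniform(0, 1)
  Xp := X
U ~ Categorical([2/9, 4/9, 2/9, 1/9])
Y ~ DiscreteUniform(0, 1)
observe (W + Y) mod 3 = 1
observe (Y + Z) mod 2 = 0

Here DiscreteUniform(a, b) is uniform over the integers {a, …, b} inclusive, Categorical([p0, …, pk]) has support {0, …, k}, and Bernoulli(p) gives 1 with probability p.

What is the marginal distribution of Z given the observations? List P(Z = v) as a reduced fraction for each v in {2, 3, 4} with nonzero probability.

Enumerate traces; 128 have nonzero weight after conditioning:
  (V=0, W=0, Z=3, X=0, U=0, Y=1) weight 1/504
  (V=0, W=0, Z=3, X=0, U=1, Y=1) weight 1/252
  (V=0, W=0, Z=3, X=0, U=2, Y=1) weight 1/504
  (V=0, W=0, Z=3, X=0, U=3, Y=1) weight 1/1008
  (V=0, W=0, Z=3, X=1, U=0, Y=1) weight 1/504
  (V=0, W=0, Z=3, X=1, U=1, Y=1) weight 1/252
  (V=0, W=0, Z=3, X=1, U=2, Y=1) weight 1/504
  (V=0, W=0, Z=3, X=1, U=3, Y=1) weight 1/1008
  (V=0, W=1, Z=2, X=0, U=0, Y=0) weight 1/672
  (V=0, W=1, Z=4, X=0, U=0, Y=0) weight 1/672
  … 118 more
Group by Z:
  weight(Z=2) = 53/1344
  weight(Z=3) = 59/672
  weight(Z=4) = 53/1344
Total weight = 53/1344 + 59/672 + 53/1344 = 1/6
P(Z=2 | obs) = 53/1344 / 1/6 = 53/224
P(Z=3 | obs) = 59/672 / 1/6 = 59/112
P(Z=4 | obs) = 53/1344 / 1/6 = 53/224

P(Z=2) = 53/224, P(Z=3) = 59/112, P(Z=4) = 53/224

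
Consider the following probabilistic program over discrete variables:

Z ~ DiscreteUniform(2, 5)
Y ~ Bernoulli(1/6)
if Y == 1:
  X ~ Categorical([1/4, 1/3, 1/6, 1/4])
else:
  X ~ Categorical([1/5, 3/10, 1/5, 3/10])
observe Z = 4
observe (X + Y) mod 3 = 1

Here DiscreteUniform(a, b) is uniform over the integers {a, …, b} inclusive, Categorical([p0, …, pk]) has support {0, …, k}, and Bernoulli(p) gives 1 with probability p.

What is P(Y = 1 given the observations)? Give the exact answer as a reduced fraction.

Enumerate traces; 3 have nonzero weight after conditioning:
  (Z=4, Y=0, X=1) weight 1/16
  (Z=4, Y=1, X=0) weight 1/96
  (Z=4, Y=1, X=3) weight 1/96
Group by Y:
  weight(Y=0) = 1/16
  weight(Y=1) = 1/48
Total weight = 1/16 + 1/48 = 1/12
P(Y=0 | obs) = 1/16 / 1/12 = 3/4
P(Y=1 | obs) = 1/48 / 1/12 = 1/4

P(Y = 1 | obs) = 1/4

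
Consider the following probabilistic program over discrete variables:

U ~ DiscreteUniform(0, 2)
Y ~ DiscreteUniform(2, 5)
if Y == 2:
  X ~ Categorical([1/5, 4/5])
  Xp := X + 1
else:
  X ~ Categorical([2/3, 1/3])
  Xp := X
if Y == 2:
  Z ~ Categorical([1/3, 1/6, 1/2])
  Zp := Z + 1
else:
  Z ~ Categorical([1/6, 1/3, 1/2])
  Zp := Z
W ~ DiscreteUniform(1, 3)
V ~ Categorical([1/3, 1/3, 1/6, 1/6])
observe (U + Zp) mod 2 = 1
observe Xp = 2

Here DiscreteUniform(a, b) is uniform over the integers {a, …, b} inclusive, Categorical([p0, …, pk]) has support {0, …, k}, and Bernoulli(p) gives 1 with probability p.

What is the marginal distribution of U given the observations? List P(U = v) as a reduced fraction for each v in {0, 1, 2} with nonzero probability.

P(U=0) = 5/11, P(U=1) = 1/11, P(U=2) = 5/11

Enumerate traces; 60 have nonzero weight after conditioning:
  (U=0, Y=2, X=1, Z=0, W=1, V=0) weight 1/405
  (U=0, Y=2, X=1, Z=0, W=1, V=1) weight 1/405
  (U=0, Y=2, X=1, Z=0, W=1, V=2) weight 1/810
  (U=0, Y=2, X=1, Z=0, W=1, V=3) weight 1/810
  (U=0, Y=2, X=1, Z=0, W=2, V=0) weight 1/405
  (U=0, Y=2, X=1, Z=0, W=2, V=1) weight 1/405
  (U=0, Y=2, X=1, Z=0, W=2, V=2) weight 1/810
  (U=0, Y=2, X=1, Z=0, W=2, V=3) weight 1/810
  (U=1, Y=2, X=1, Z=1, W=1, V=0) weight 1/810
  (U=2, Y=2, X=1, Z=0, W=1, V=0) weight 1/405
  … 50 more
Group by U:
  weight(U=0) = 1/18
  weight(U=1) = 1/90
  weight(U=2) = 1/18
Total weight = 1/18 + 1/90 + 1/18 = 11/90
P(U=0 | obs) = 1/18 / 11/90 = 5/11
P(U=1 | obs) = 1/90 / 11/90 = 1/11
P(U=2 | obs) = 1/18 / 11/90 = 5/11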